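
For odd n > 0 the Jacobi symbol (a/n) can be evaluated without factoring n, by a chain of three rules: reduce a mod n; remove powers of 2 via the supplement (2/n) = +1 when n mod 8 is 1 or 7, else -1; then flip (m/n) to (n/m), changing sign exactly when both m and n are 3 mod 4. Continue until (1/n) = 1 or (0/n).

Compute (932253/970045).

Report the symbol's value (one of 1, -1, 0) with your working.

reciprocity: (932253/970045) = +1·(970045/932253) since 932253 mod 4 = 1, 970045 mod 4 = 1; sign now +1
(970045/932253) = (37792/932253)   [reduce mod 932253]
37792 = 2^5·1181; (2/932253) = -1 since 932253 mod 8 = 5, so (37792/932253) = (-1)^5·(1181/932253); sign now -1
reciprocity: (1181/932253) = +1·(932253/1181) since 1181 mod 4 = 1, 932253 mod 4 = 1; sign now -1
(932253/1181) = (444/1181)   [reduce mod 1181]
444 = 2^2·111; (2/1181) = -1 since 1181 mod 8 = 5, so (444/1181) = (-1)^2·(111/1181); sign now -1
reciprocity: (111/1181) = +1·(1181/111) since 111 mod 4 = 3, 1181 mod 4 = 1; sign now -1
(1181/111) = (71/111)   [reduce mod 111]
reciprocity: (71/111) = -1·(111/71) since 71 mod 4 = 3, 111 mod 4 = 3; sign now +1
(111/71) = (40/71)   [reduce mod 71]
40 = 2^3·5; (2/71) = +1 since 71 mod 8 = 7, so (40/71) = (+1)^3·(5/71); sign now +1
reciprocity: (5/71) = +1·(71/5) since 5 mod 4 = 1, 71 mod 4 = 3; sign now +1
(71/5) = (1/5)   [reduce mod 5]
(1/5) = 1; final value = sign = +1

1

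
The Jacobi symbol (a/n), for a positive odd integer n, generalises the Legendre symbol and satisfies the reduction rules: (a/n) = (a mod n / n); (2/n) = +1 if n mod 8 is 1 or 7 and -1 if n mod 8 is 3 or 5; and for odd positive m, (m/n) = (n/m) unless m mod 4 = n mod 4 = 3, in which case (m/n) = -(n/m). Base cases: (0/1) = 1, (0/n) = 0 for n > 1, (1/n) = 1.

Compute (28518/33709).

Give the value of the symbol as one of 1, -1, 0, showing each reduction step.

factor out 2^1: 28518 = 2^1·14259; with 33709 mod 8 = 5, (2/33709) = -1; sign now -1; continue with (14259/33709)
flip (14259/33709) -> (33709/14259): both odd, 14259 mod 4 = 3, 33709 mod 4 = 1, so the flip contributes +1; sign now -1
(33709/14259): 33709 mod 14259 = 5191, so (33709/14259) = (5191/14259)
flip (5191/14259) -> (14259/5191): both odd, 5191 mod 4 = 3, 14259 mod 4 = 3, so the flip contributes -1; sign now +1
(14259/5191): 14259 mod 5191 = 3877, so (14259/5191) = (3877/5191)
flip (3877/5191) -> (5191/3877): both odd, 3877 mod 4 = 1, 5191 mod 4 = 3, so the flip contributes +1; sign now +1
(5191/3877): 5191 mod 3877 = 1314, so (5191/3877) = (1314/3877)
factor out 2^1: 1314 = 2^1·657; with 3877 mod 8 = 5, (2/3877) = -1; sign now -1; continue with (657/3877)
flip (657/3877) -> (3877/657): both odd, 657 mod 4 = 1, 3877 mod 4 = 1, so the flip contributes +1; sign now -1
(3877/657): 3877 mod 657 = 592, so (3877/657) = (592/657)
factor out 2^4: 592 = 2^4·37; with 657 mod 8 = 1, (2/657) = +1; sign now -1; continue with (37/657)
flip (37/657) -> (657/37): both odd, 37 mod 4 = 1, 657 mod 4 = 1, so the flip contributes +1; sign now -1
(657/37): 657 mod 37 = 28, so (657/37) = (28/37)
factor out 2^2: 28 = 2^2·7; with 37 mod 8 = 5, (2/37) = -1; sign now -1; continue with (7/37)
flip (7/37) -> (37/7): both odd, 7 mod 4 = 3, 37 mod 4 = 1, so the flip contributes +1; sign now -1
(37/7): 37 mod 7 = 2, so (37/7) = (2/7)
factor out 2^1: 2 = 2^1·1; with 7 mod 8 = 7, (2/7) = +1; sign now -1; continue with (1/7)
reached (1/7) = 1, so the symbol is -1

-1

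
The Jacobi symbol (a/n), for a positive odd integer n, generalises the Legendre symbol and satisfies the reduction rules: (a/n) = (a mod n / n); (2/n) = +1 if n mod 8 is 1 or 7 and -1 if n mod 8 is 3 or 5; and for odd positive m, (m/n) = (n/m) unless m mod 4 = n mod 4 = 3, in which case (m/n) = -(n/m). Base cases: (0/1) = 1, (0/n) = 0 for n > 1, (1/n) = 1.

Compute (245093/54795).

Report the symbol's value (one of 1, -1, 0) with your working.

(245093/54795): 245093 mod 54795 = 25913, so (245093/54795) = (25913/54795)
flip (25913/54795) -> (54795/25913): both odd, 25913 mod 4 = 1, 54795 mod 4 = 3, so the flip contributes +1; sign now +1
(54795/25913): 54795 mod 25913 = 2969, so (54795/25913) = (2969/25913)
flip (2969/25913) -> (25913/2969): both odd, 2969 mod 4 = 1, 25913 mod 4 = 1, so the flip contributes +1; sign now +1
(25913/2969): 25913 mod 2969 = 2161, so (25913/2969) = (2161/2969)
flip (2161/2969) -> (2969/2161): both odd, 2161 mod 4 = 1, 2969 mod 4 = 1, so the flip contributes +1; sign now +1
(2969/2161): 2969 mod 2161 = 808, so (2969/2161) = (808/2161)
factor out 2^3: 808 = 2^3·101; with 2161 mod 8 = 1, (2/2161) = +1; sign now +1; continue with (101/2161)
flip (101/2161) -> (2161/101): both odd, 101 mod 4 = 1, 2161 mod 4 = 1, so the flip contributes +1; sign now +1
(2161/101): 2161 mod 101 = 40, so (2161/101) = (40/101)
factor out 2^3: 40 = 2^3·5; with 101 mod 8 = 5, (2/101) = -1; sign now -1; continue with (5/101)
flip (5/101) -> (101/5): both odd, 5 mod 4 = 1, 101 mod 4 = 1, so the flip contributes +1; sign now -1
(101/5): 101 mod 5 = 1, so (101/5) = (1/5)
reached (1/5) = 1, so the symbol is -1

-1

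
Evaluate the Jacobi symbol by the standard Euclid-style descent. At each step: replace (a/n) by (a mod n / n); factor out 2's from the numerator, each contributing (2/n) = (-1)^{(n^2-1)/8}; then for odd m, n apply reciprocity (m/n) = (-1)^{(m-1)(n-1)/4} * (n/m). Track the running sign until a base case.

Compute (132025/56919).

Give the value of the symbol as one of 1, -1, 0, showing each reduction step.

-1

(132025/56919) = (18187/56919)   [reduce mod 56919]
reciprocity: (18187/56919) = -1·(56919/18187) since 18187 mod 4 = 3, 56919 mod 4 = 3; sign now -1
(56919/18187) = (2358/18187)   [reduce mod 18187]
2358 = 2^1·1179; (2/18187) = -1 since 18187 mod 8 = 3, so (2358/18187) = (-1)^1·(1179/18187); sign now +1
reciprocity: (1179/18187) = -1·(18187/1179) since 1179 mod 4 = 3, 18187 mod 4 = 3; sign now -1
(18187/1179) = (502/1179)   [reduce mod 1179]
502 = 2^1·251; (2/1179) = -1 since 1179 mod 8 = 3, so (502/1179) = (-1)^1·(251/1179); sign now +1
reciprocity: (251/1179) = -1·(1179/251) since 251 mod 4 = 3, 1179 mod 4 = 3; sign now -1
(1179/251) = (175/251)   [reduce mod 251]
reciprocity: (175/251) = -1·(251/175) since 175 mod 4 = 3, 251 mod 4 = 3; sign now +1
(251/175) = (76/175)   [reduce mod 175]
76 = 2^2·19; (2/175) = +1 since 175 mod 8 = 7, so (76/175) = (+1)^2·(19/175); sign now +1
reciprocity: (19/175) = -1·(175/19) since 19 mod 4 = 3, 175 mod 4 = 3; sign now -1
(175/19) = (4/19)   [reduce mod 19]
4 = 2^2·1; (2/19) = -1 since 19 mod 8 = 3, so (4/19) = (-1)^2·(1/19); sign now -1
(1/19) = 1; final value = sign = -1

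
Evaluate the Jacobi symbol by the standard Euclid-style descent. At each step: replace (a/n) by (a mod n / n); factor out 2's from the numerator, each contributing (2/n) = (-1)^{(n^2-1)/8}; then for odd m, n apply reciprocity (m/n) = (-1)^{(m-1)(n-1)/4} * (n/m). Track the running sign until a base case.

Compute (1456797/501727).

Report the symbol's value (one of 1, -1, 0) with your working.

-1

(1456797/501727) = (453343/501727)   [reduce mod 501727]
reciprocity: (453343/501727) = -1·(501727/453343) since 453343 mod 4 = 3, 501727 mod 4 = 3; sign now -1
(501727/453343) = (48384/453343)   [reduce mod 453343]
48384 = 2^8·189; (2/453343) = +1 since 453343 mod 8 = 7, so (48384/453343) = (+1)^8·(189/453343); sign now -1
reciprocity: (189/453343) = +1·(453343/189) since 189 mod 4 = 1, 453343 mod 4 = 3; sign now -1
(453343/189) = (121/189)   [reduce mod 189]
reciprocity: (121/189) = +1·(189/121) since 121 mod 4 = 1, 189 mod 4 = 1; sign now -1
(189/121) = (68/121)   [reduce mod 121]
68 = 2^2·17; (2/121) = +1 since 121 mod 8 = 1, so (68/121) = (+1)^2·(17/121); sign now -1
reciprocity: (17/121) = +1·(121/17) since 17 mod 4 = 1, 121 mod 4 = 1; sign now -1
(121/17) = (2/17)   [reduce mod 17]
2 = 2^1·1; (2/17) = +1 since 17 mod 8 = 1, so (2/17) = (+1)^1·(1/17); sign now -1
(1/17) = 1; final value = sign = -1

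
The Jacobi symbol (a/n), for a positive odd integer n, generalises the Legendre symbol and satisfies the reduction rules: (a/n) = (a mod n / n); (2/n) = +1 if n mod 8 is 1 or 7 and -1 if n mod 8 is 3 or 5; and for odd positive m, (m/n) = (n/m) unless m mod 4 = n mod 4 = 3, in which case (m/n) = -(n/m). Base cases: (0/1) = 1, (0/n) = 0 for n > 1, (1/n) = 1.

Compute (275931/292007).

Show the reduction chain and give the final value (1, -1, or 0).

flip (275931/292007) -> (292007/275931): both odd, 275931 mod 4 = 3, 292007 mod 4 = 3, so the flip contributes -1; sign now -1
(292007/275931): 292007 mod 275931 = 16076, so (292007/275931) = (16076/275931)
factor out 2^2: 16076 = 2^2·4019; with 275931 mod 8 = 3, (2/275931) = -1; sign now -1; continue with (4019/275931)
flip (4019/275931) -> (275931/4019): both odd, 4019 mod 4 = 3, 275931 mod 4 = 3, so the flip contributes -1; sign now +1
(275931/4019): 275931 mod 4019 = 2639, so (275931/4019) = (2639/4019)
flip (2639/4019) -> (4019/2639): both odd, 2639 mod 4 = 3, 4019 mod 4 = 3, so the flip contributes -1; sign now -1
(4019/2639): 4019 mod 2639 = 1380, so (4019/2639) = (1380/2639)
factor out 2^2: 1380 = 2^2·345; with 2639 mod 8 = 7, (2/2639) = +1; sign now -1; continue with (345/2639)
flip (345/2639) -> (2639/345): both odd, 345 mod 4 = 1, 2639 mod 4 = 3, so the flip contributes +1; sign now -1
(2639/345): 2639 mod 345 = 224, so (2639/345) = (224/345)
factor out 2^5: 224 = 2^5·7; with 345 mod 8 = 1, (2/345) = +1; sign now -1; continue with (7/345)
flip (7/345) -> (345/7): both odd, 7 mod 4 = 3, 345 mod 4 = 1, so the flip contributes +1; sign now -1
(345/7): 345 mod 7 = 2, so (345/7) = (2/7)
factor out 2^1: 2 = 2^1·1; with 7 mod 8 = 7, (2/7) = +1; sign now -1; continue with (1/7)
reached (1/7) = 1, so the symbol is -1

-1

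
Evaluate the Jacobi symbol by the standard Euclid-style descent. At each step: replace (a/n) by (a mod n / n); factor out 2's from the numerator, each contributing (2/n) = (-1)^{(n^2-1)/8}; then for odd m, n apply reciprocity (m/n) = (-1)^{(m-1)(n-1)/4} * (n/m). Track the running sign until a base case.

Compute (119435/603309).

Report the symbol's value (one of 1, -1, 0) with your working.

-1

reciprocity: (119435/603309) = +1·(603309/119435) since 119435 mod 4 = 3, 603309 mod 4 = 1; sign now +1
(603309/119435) = (6134/119435)   [reduce mod 119435]
6134 = 2^1·3067; (2/119435) = -1 since 119435 mod 8 = 3, so (6134/119435) = (-1)^1·(3067/119435); sign now -1
reciprocity: (3067/119435) = -1·(119435/3067) since 3067 mod 4 = 3, 119435 mod 4 = 3; sign now +1
(119435/3067) = (2889/3067)   [reduce mod 3067]
reciprocity: (2889/3067) = +1·(3067/2889) since 2889 mod 4 = 1, 3067 mod 4 = 3; sign now +1
(3067/2889) = (178/2889)   [reduce mod 2889]
178 = 2^1·89; (2/2889) = +1 since 2889 mod 8 = 1, so (178/2889) = (+1)^1·(89/2889); sign now +1
reciprocity: (89/2889) = +1·(2889/89) since 89 mod 4 = 1, 2889 mod 4 = 1; sign now +1
(2889/89) = (41/89)   [reduce mod 89]
reciprocity: (41/89) = +1·(89/41) since 41 mod 4 = 1, 89 mod 4 = 1; sign now +1
(89/41) = (7/41)   [reduce mod 41]
reciprocity: (7/41) = +1·(41/7) since 7 mod 4 = 3, 41 mod 4 = 1; sign now +1
(41/7) = (6/7)   [reduce mod 7]
6 = 2^1·3; (2/7) = +1 since 7 mod 8 = 7, so (6/7) = (+1)^1·(3/7); sign now +1
reciprocity: (3/7) = -1·(7/3) since 3 mod 4 = 3, 7 mod 4 = 3; sign now -1
(7/3) = (1/3)   [reduce mod 3]
(1/3) = 1; final value = sign = -1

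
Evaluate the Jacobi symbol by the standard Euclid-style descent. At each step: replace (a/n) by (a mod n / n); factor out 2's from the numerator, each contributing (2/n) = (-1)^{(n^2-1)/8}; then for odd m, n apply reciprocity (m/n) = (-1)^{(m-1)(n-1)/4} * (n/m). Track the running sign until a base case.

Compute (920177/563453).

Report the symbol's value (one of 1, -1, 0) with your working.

(920177/563453): 920177 mod 563453 = 356724, so (920177/563453) = (356724/563453)
factor out 2^2: 356724 = 2^2·89181; with 563453 mod 8 = 5, (2/563453) = -1; sign now +1; continue with (89181/563453)
flip (89181/563453) -> (563453/89181): both odd, 89181 mod 4 = 1, 563453 mod 4 = 1, so the flip contributes +1; sign now +1
(563453/89181): 563453 mod 89181 = 28367, so (563453/89181) = (28367/89181)
flip (28367/89181) -> (89181/28367): both odd, 28367 mod 4 = 3, 89181 mod 4 = 1, so the flip contributes +1; sign now +1
(89181/28367): 89181 mod 28367 = 4080, so (89181/28367) = (4080/28367)
factor out 2^4: 4080 = 2^4·255; with 28367 mod 8 = 7, (2/28367) = +1; sign now +1; continue with (255/28367)
flip (255/28367) -> (28367/255): both odd, 255 mod 4 = 3, 28367 mod 4 = 3, so the flip contributes -1; sign now -1
(28367/255): 28367 mod 255 = 62, so (28367/255) = (62/255)
factor out 2^1: 62 = 2^1·31; with 255 mod 8 = 7, (2/255) = +1; sign now -1; continue with (31/255)
flip (31/255) -> (255/31): both odd, 31 mod 4 = 3, 255 mod 4 = 3, so the flip contributes -1; sign now +1
(255/31): 255 mod 31 = 7, so (255/31) = (7/31)
flip (7/31) -> (31/7): both odd, 7 mod 4 = 3, 31 mod 4 = 3, so the flip contributes -1; sign now -1
(31/7): 31 mod 7 = 3, so (31/7) = (3/7)
flip (3/7) -> (7/3): both odd, 3 mod 4 = 3, 7 mod 4 = 3, so the flip contributes -1; sign now +1
(7/3): 7 mod 3 = 1, so (7/3) = (1/3)
reached (1/3) = 1, so the symbol is +1

1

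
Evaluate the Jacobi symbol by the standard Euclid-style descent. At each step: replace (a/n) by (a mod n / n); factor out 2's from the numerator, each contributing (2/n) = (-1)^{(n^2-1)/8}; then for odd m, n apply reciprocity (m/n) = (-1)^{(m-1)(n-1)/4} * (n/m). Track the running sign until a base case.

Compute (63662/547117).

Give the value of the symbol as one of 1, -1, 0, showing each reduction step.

63662 = 2^1·31831; (2/547117) = -1 since 547117 mod 8 = 5, so (63662/547117) = (-1)^1·(31831/547117); sign now -1
reciprocity: (31831/547117) = +1·(547117/31831) since 31831 mod 4 = 3, 547117 mod 4 = 1; sign now -1
(547117/31831) = (5990/31831)   [reduce mod 31831]
5990 = 2^1·2995; (2/31831) = +1 since 31831 mod 8 = 7, so (5990/31831) = (+1)^1·(2995/31831); sign now -1
reciprocity: (2995/31831) = -1·(31831/2995) since 2995 mod 4 = 3, 31831 mod 4 = 3; sign now +1
(31831/2995) = (1881/2995)   [reduce mod 2995]
reciprocity: (1881/2995) = +1·(2995/1881) since 1881 mod 4 = 1, 2995 mod 4 = 3; sign now +1
(2995/1881) = (1114/1881)   [reduce mod 1881]
1114 = 2^1·557; (2/1881) = +1 since 1881 mod 8 = 1, so (1114/1881) = (+1)^1·(557/1881); sign now +1
reciprocity: (557/1881) = +1·(1881/557) since 557 mod 4 = 1, 1881 mod 4 = 1; sign now +1
(1881/557) = (210/557)   [reduce mod 557]
210 = 2^1·105; (2/557) = -1 since 557 mod 8 = 5, so (210/557) = (-1)^1·(105/557); sign now -1
reciprocity: (105/557) = +1·(557/105) since 105 mod 4 = 1, 557 mod 4 = 1; sign now -1
(557/105) = (32/105)   [reduce mod 105]
32 = 2^5·1; (2/105) = +1 since 105 mod 8 = 1, so (32/105) = (+1)^5·(1/105); sign now -1
(1/105) = 1; final value = sign = -1

-1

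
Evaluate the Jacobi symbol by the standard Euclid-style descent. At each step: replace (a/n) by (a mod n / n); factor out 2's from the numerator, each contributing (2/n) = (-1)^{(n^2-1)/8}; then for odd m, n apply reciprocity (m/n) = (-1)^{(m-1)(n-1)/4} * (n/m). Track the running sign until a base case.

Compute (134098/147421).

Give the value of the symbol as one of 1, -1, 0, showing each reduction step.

134098 = 2^1·67049; (2/147421) = -1 since 147421 mod 8 = 5, so (134098/147421) = (-1)^1·(67049/147421); sign now -1
reciprocity: (67049/147421) = +1·(147421/67049) since 67049 mod 4 = 1, 147421 mod 4 = 1; sign now -1
(147421/67049) = (13323/67049)   [reduce mod 67049]
reciprocity: (13323/67049) = +1·(67049/13323) since 13323 mod 4 = 3, 67049 mod 4 = 1; sign now -1
(67049/13323) = (434/13323)   [reduce mod 13323]
434 = 2^1·217; (2/13323) = -1 since 13323 mod 8 = 3, so (434/13323) = (-1)^1·(217/13323); sign now +1
reciprocity: (217/13323) = +1·(13323/217) since 217 mod 4 = 1, 13323 mod 4 = 3; sign now +1
(13323/217) = (86/217)   [reduce mod 217]
86 = 2^1·43; (2/217) = +1 since 217 mod 8 = 1, so (86/217) = (+1)^1·(43/217); sign now +1
reciprocity: (43/217) = +1·(217/43) since 43 mod 4 = 3, 217 mod 4 = 1; sign now +1
(217/43) = (2/43)   [reduce mod 43]
2 = 2^1·1; (2/43) = -1 since 43 mod 8 = 3, so (2/43) = (-1)^1·(1/43); sign now -1
(1/43) = 1; final value = sign = -1

-1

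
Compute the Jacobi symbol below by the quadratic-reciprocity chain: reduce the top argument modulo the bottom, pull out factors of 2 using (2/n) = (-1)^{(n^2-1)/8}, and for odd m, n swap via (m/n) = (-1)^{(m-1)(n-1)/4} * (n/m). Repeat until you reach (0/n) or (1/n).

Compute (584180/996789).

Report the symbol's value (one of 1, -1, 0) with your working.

-1

584180 = 2^2·146045; (2/996789) = -1 since 996789 mod 8 = 5, so (584180/996789) = (-1)^2·(146045/996789); sign now +1
reciprocity: (146045/996789) = +1·(996789/146045) since 146045 mod 4 = 1, 996789 mod 4 = 1; sign now +1
(996789/146045) = (120519/146045)   [reduce mod 146045]
reciprocity: (120519/146045) = +1·(146045/120519) since 120519 mod 4 = 3, 146045 mod 4 = 1; sign now +1
(146045/120519) = (25526/120519)   [reduce mod 120519]
25526 = 2^1·12763; (2/120519) = +1 since 120519 mod 8 = 7, so (25526/120519) = (+1)^1·(12763/120519); sign now +1
reciprocity: (12763/120519) = -1·(120519/12763) since 12763 mod 4 = 3, 120519 mod 4 = 3; sign now -1
(120519/12763) = (5652/12763)   [reduce mod 12763]
5652 = 2^2·1413; (2/12763) = -1 since 12763 mod 8 = 3, so (5652/12763) = (-1)^2·(1413/12763); sign now -1
reciprocity: (1413/12763) = +1·(12763/1413) since 1413 mod 4 = 1, 12763 mod 4 = 3; sign now -1
(12763/1413) = (46/1413)   [reduce mod 1413]
46 = 2^1·23; (2/1413) = -1 since 1413 mod 8 = 5, so (46/1413) = (-1)^1·(23/1413); sign now +1
reciprocity: (23/1413) = +1·(1413/23) since 23 mod 4 = 3, 1413 mod 4 = 1; sign now +1
(1413/23) = (10/23)   [reduce mod 23]
10 = 2^1·5; (2/23) = +1 since 23 mod 8 = 7, so (10/23) = (+1)^1·(5/23); sign now +1
reciprocity: (5/23) = +1·(23/5) since 5 mod 4 = 1, 23 mod 4 = 3; sign now +1
(23/5) = (3/5)   [reduce mod 5]
reciprocity: (3/5) = +1·(5/3) since 3 mod 4 = 3, 5 mod 4 = 1; sign now +1
(5/3) = (2/3)   [reduce mod 3]
2 = 2^1·1; (2/3) = -1 since 3 mod 8 = 3, so (2/3) = (-1)^1·(1/3); sign now -1
(1/3) = 1; final value = sign = -1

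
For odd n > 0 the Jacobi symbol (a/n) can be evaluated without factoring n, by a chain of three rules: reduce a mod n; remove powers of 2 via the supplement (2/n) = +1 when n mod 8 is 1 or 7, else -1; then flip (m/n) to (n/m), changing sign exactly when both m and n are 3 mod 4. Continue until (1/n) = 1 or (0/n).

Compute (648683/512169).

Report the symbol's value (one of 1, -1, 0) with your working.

0

(648683/512169): 648683 mod 512169 = 136514, so (648683/512169) = (136514/512169)
factor out 2^1: 136514 = 2^1·68257; with 512169 mod 8 = 1, (2/512169) = +1; sign now +1; continue with (68257/512169)
flip (68257/512169) -> (512169/68257): both odd, 68257 mod 4 = 1, 512169 mod 4 = 1, so the flip contributes +1; sign now +1
(512169/68257): 512169 mod 68257 = 34370, so (512169/68257) = (34370/68257)
factor out 2^1: 34370 = 2^1·17185; with 68257 mod 8 = 1, (2/68257) = +1; sign now +1; continue with (17185/68257)
flip (17185/68257) -> (68257/17185): both odd, 17185 mod 4 = 1, 68257 mod 4 = 1, so the flip contributes +1; sign now +1
(68257/17185): 68257 mod 17185 = 16702, so (68257/17185) = (16702/17185)
factor out 2^1: 16702 = 2^1·8351; with 17185 mod 8 = 1, (2/17185) = +1; sign now +1; continue with (8351/17185)
flip (8351/17185) -> (17185/8351): both odd, 8351 mod 4 = 3, 17185 mod 4 = 1, so the flip contributes +1; sign now +1
(17185/8351): 17185 mod 8351 = 483, so (17185/8351) = (483/8351)
flip (483/8351) -> (8351/483): both odd, 483 mod 4 = 3, 8351 mod 4 = 3, so the flip contributes -1; sign now -1
(8351/483): 8351 mod 483 = 140, so (8351/483) = (140/483)
factor out 2^2: 140 = 2^2·35; with 483 mod 8 = 3, (2/483) = -1; sign now -1; continue with (35/483)
flip (35/483) -> (483/35): both odd, 35 mod 4 = 3, 483 mod 4 = 3, so the flip contributes -1; sign now +1
(483/35): 483 mod 35 = 28, so (483/35) = (28/35)
factor out 2^2: 28 = 2^2·7; with 35 mod 8 = 3, (2/35) = -1; sign now +1; continue with (7/35)
flip (7/35) -> (35/7): both odd, 7 mod 4 = 3, 35 mod 4 = 3, so the flip contributes -1; sign now -1
(35/7): 35 mod 7 = 0, so (35/7) = (0/7)
reached (0/7); gcd(a, n) > 1, so (0/7) = 0 and the symbol is 0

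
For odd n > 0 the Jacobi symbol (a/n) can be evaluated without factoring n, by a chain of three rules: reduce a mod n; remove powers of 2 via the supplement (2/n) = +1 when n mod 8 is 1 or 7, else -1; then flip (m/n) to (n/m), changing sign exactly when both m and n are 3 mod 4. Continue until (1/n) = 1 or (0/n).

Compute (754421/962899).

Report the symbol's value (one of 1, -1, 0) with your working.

reciprocity: (754421/962899) = +1·(962899/754421) since 754421 mod 4 = 1, 962899 mod 4 = 3; sign now +1
(962899/754421) = (208478/754421)   [reduce mod 754421]
208478 = 2^1·104239; (2/754421) = -1 since 754421 mod 8 = 5, so (208478/754421) = (-1)^1·(104239/754421); sign now -1
reciprocity: (104239/754421) = +1·(754421/104239) since 104239 mod 4 = 3, 754421 mod 4 = 1; sign now -1
(754421/104239) = (24748/104239)   [reduce mod 104239]
24748 = 2^2·6187; (2/104239) = +1 since 104239 mod 8 = 7, so (24748/104239) = (+1)^2·(6187/104239); sign now -1
reciprocity: (6187/104239) = -1·(104239/6187) since 6187 mod 4 = 3, 104239 mod 4 = 3; sign now +1
(104239/6187) = (5247/6187)   [reduce mod 6187]
reciprocity: (5247/6187) = -1·(6187/5247) since 5247 mod 4 = 3, 6187 mod 4 = 3; sign now -1
(6187/5247) = (940/5247)   [reduce mod 5247]
940 = 2^2·235; (2/5247) = +1 since 5247 mod 8 = 7, so (940/5247) = (+1)^2·(235/5247); sign now -1
reciprocity: (235/5247) = -1·(5247/235) since 235 mod 4 = 3, 5247 mod 4 = 3; sign now +1
(5247/235) = (77/235)   [reduce mod 235]
reciprocity: (77/235) = +1·(235/77) since 77 mod 4 = 1, 235 mod 4 = 3; sign now +1
(235/77) = (4/77)   [reduce mod 77]
4 = 2^2·1; (2/77) = -1 since 77 mod 8 = 5, so (4/77) = (-1)^2·(1/77); sign now +1
(1/77) = 1; final value = sign = +1

1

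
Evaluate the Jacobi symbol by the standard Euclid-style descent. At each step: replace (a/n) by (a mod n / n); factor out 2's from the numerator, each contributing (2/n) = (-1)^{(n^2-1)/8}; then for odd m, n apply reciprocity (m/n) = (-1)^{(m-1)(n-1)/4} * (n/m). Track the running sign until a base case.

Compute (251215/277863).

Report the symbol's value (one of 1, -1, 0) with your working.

reciprocity: (251215/277863) = -1·(277863/251215) since 251215 mod 4 = 3, 277863 mod 4 = 3; sign now -1
(277863/251215) = (26648/251215)   [reduce mod 251215]
26648 = 2^3·3331; (2/251215) = +1 since 251215 mod 8 = 7, so (26648/251215) = (+1)^3·(3331/251215); sign now -1
reciprocity: (3331/251215) = -1·(251215/3331) since 3331 mod 4 = 3, 251215 mod 4 = 3; sign now +1
(251215/3331) = (1390/3331)   [reduce mod 3331]
1390 = 2^1·695; (2/3331) = -1 since 3331 mod 8 = 3, so (1390/3331) = (-1)^1·(695/3331); sign now -1
reciprocity: (695/3331) = -1·(3331/695) since 695 mod 4 = 3, 3331 mod 4 = 3; sign now +1
(3331/695) = (551/695)   [reduce mod 695]
reciprocity: (551/695) = -1·(695/551) since 551 mod 4 = 3, 695 mod 4 = 3; sign now -1
(695/551) = (144/551)   [reduce mod 551]
144 = 2^4·9; (2/551) = +1 since 551 mod 8 = 7, so (144/551) = (+1)^4·(9/551); sign now -1
reciprocity: (9/551) = +1·(551/9) since 9 mod 4 = 1, 551 mod 4 = 3; sign now -1
(551/9) = (2/9)   [reduce mod 9]
2 = 2^1·1; (2/9) = +1 since 9 mod 8 = 1, so (2/9) = (+1)^1·(1/9); sign now -1
(1/9) = 1; final value = sign = -1

-1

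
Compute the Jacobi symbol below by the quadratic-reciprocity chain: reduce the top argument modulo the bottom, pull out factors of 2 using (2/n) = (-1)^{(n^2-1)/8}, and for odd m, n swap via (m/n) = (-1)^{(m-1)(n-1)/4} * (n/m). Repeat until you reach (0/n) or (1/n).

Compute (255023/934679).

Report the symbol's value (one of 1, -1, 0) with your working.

flip (255023/934679) -> (934679/255023): both odd, 255023 mod 4 = 3, 934679 mod 4 = 3, so the flip contributes -1; sign now -1
(934679/255023): 934679 mod 255023 = 169610, so (934679/255023) = (169610/255023)
factor out 2^1: 169610 = 2^1·84805; with 255023 mod 8 = 7, (2/255023) = +1; sign now -1; continue with (84805/255023)
flip (84805/255023) -> (255023/84805): both odd, 84805 mod 4 = 1, 255023 mod 4 = 3, so the flip contributes +1; sign now -1
(255023/84805): 255023 mod 84805 = 608, so (255023/84805) = (608/84805)
factor out 2^5: 608 = 2^5·19; with 84805 mod 8 = 5, (2/84805) = -1; sign now +1; continue with (19/84805)
flip (19/84805) -> (84805/19): both odd, 19 mod 4 = 3, 84805 mod 4 = 1, so the flip contributes +1; sign now +1
(84805/19): 84805 mod 19 = 8, so (84805/19) = (8/19)
factor out 2^3: 8 = 2^3·1; with 19 mod 8 = 3, (2/19) = -1; sign now -1; continue with (1/19)
reached (1/19) = 1, so the symbol is -1

-1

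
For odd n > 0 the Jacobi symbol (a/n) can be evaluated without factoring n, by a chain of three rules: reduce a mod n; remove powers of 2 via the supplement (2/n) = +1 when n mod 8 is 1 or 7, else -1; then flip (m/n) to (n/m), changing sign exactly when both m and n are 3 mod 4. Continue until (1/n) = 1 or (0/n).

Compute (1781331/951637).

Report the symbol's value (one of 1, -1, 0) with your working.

1

(1781331/951637): 1781331 mod 951637 = 829694, so (1781331/951637) = (829694/951637)
factor out 2^1: 829694 = 2^1·414847; with 951637 mod 8 = 5, (2/951637) = -1; sign now -1; continue with (414847/951637)
flip (414847/951637) -> (951637/414847): both odd, 414847 mod 4 = 3, 951637 mod 4 = 1, so the flip contributes +1; sign now -1
(951637/414847): 951637 mod 414847 = 121943, so (951637/414847) = (121943/414847)
flip (121943/414847) -> (414847/121943): both odd, 121943 mod 4 = 3, 414847 mod 4 = 3, so the flip contributes -1; sign now +1
(414847/121943): 414847 mod 121943 = 49018, so (414847/121943) = (49018/121943)
factor out 2^1: 49018 = 2^1·24509; with 121943 mod 8 = 7, (2/121943) = +1; sign now +1; continue with (24509/121943)
flip (24509/121943) -> (121943/24509): both odd, 24509 mod 4 = 1, 121943 mod 4 = 3, so the flip contributes +1; sign now +1
(121943/24509): 121943 mod 24509 = 23907, so (121943/24509) = (23907/24509)
flip (23907/24509) -> (24509/23907): both odd, 23907 mod 4 = 3, 24509 mod 4 = 1, so the flip contributes +1; sign now +1
(24509/23907): 24509 mod 23907 = 602, so (24509/23907) = (602/23907)
factor out 2^1: 602 = 2^1·301; with 23907 mod 8 = 3, (2/23907) = -1; sign now -1; continue with (301/23907)
flip (301/23907) -> (23907/301): both odd, 301 mod 4 = 1, 23907 mod 4 = 3, so the flip contributes +1; sign now -1
(23907/301): 23907 mod 301 = 128, so (23907/301) = (128/301)
factor out 2^7: 128 = 2^7·1; with 301 mod 8 = 5, (2/301) = -1; sign now +1; continue with (1/301)
reached (1/301) = 1, so the symbol is +1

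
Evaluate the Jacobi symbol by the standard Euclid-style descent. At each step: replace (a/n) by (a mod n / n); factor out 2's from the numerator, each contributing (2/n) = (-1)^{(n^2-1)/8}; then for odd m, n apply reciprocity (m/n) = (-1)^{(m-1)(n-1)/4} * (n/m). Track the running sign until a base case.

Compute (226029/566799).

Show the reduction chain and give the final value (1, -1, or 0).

0

reciprocity: (226029/566799) = +1·(566799/226029) since 226029 mod 4 = 1, 566799 mod 4 = 3; sign now +1
(566799/226029) = (114741/226029)   [reduce mod 226029]
reciprocity: (114741/226029) = +1·(226029/114741) since 114741 mod 4 = 1, 226029 mod 4 = 1; sign now +1
(226029/114741) = (111288/114741)   [reduce mod 114741]
111288 = 2^3·13911; (2/114741) = -1 since 114741 mod 8 = 5, so (111288/114741) = (-1)^3·(13911/114741); sign now -1
reciprocity: (13911/114741) = +1·(114741/13911) since 13911 mod 4 = 3, 114741 mod 4 = 1; sign now -1
(114741/13911) = (3453/13911)   [reduce mod 13911]
reciprocity: (3453/13911) = +1·(13911/3453) since 3453 mod 4 = 1, 13911 mod 4 = 3; sign now -1
(13911/3453) = (99/3453)   [reduce mod 3453]
reciprocity: (99/3453) = +1·(3453/99) since 99 mod 4 = 3, 3453 mod 4 = 1; sign now -1
(3453/99) = (87/99)   [reduce mod 99]
reciprocity: (87/99) = -1·(99/87) since 87 mod 4 = 3, 99 mod 4 = 3; sign now +1
(99/87) = (12/87)   [reduce mod 87]
12 = 2^2·3; (2/87) = +1 since 87 mod 8 = 7, so (12/87) = (+1)^2·(3/87); sign now +1
reciprocity: (3/87) = -1·(87/3) since 3 mod 4 = 3, 87 mod 4 = 3; sign now -1
(87/3) = (0/3)   [reduce mod 3]
(0/3) = 0   [gcd(a, n) > 1]; final value = 0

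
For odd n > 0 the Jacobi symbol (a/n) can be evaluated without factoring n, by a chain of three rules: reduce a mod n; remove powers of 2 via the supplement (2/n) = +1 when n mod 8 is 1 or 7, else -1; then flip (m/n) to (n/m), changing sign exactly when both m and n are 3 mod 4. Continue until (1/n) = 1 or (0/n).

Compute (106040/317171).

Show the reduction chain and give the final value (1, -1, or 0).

factor out 2^3: 106040 = 2^3·13255; with 317171 mod 8 = 3, (2/317171) = -1; sign now -1; continue with (13255/317171)
flip (13255/317171) -> (317171/13255): both odd, 13255 mod 4 = 3, 317171 mod 4 = 3, so the flip contributes -1; sign now +1
(317171/13255): 317171 mod 13255 = 12306, so (317171/13255) = (12306/13255)
factor out 2^1: 12306 = 2^1·6153; with 13255 mod 8 = 7, (2/13255) = +1; sign now +1; continue with (6153/13255)
flip (6153/13255) -> (13255/6153): both odd, 6153 mod 4 = 1, 13255 mod 4 = 3, so the flip contributes +1; sign now +1
(13255/6153): 13255 mod 6153 = 949, so (13255/6153) = (949/6153)
flip (949/6153) -> (6153/949): both odd, 949 mod 4 = 1, 6153 mod 4 = 1, so the flip contributes +1; sign now +1
(6153/949): 6153 mod 949 = 459, so (6153/949) = (459/949)
flip (459/949) -> (949/459): both odd, 459 mod 4 = 3, 949 mod 4 = 1, so the flip contributes +1; sign now +1
(949/459): 949 mod 459 = 31, so (949/459) = (31/459)
flip (31/459) -> (459/31): both odd, 31 mod 4 = 3, 459 mod 4 = 3, so the flip contributes -1; sign now -1
(459/31): 459 mod 31 = 25, so (459/31) = (25/31)
flip (25/31) -> (31/25): both odd, 25 mod 4 = 1, 31 mod 4 = 3, so the flip contributes +1; sign now -1
(31/25): 31 mod 25 = 6, so (31/25) = (6/25)
factor out 2^1: 6 = 2^1·3; with 25 mod 8 = 1, (2/25) = +1; sign now -1; continue with (3/25)
flip (3/25) -> (25/3): both odd, 3 mod 4 = 3, 25 mod 4 = 1, so the flip contributes +1; sign now -1
(25/3): 25 mod 3 = 1, so (25/3) = (1/3)
reached (1/3) = 1, so the symbol is -1

-1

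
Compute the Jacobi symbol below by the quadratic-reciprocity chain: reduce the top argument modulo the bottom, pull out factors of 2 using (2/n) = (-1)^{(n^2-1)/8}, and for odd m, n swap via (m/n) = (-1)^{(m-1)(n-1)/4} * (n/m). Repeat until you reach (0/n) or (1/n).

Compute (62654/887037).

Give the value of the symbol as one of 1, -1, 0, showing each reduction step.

1

62654 = 2^1·31327; (2/887037) = -1 since 887037 mod 8 = 5, so (62654/887037) = (-1)^1·(31327/887037); sign now -1
reciprocity: (31327/887037) = +1·(887037/31327) since 31327 mod 4 = 3, 887037 mod 4 = 1; sign now -1
(887037/31327) = (9881/31327)   [reduce mod 31327]
reciprocity: (9881/31327) = +1·(31327/9881) since 9881 mod 4 = 1, 31327 mod 4 = 3; sign now -1
(31327/9881) = (1684/9881)   [reduce mod 9881]
1684 = 2^2·421; (2/9881) = +1 since 9881 mod 8 = 1, so (1684/9881) = (+1)^2·(421/9881); sign now -1
reciprocity: (421/9881) = +1·(9881/421) since 421 mod 4 = 1, 9881 mod 4 = 1; sign now -1
(9881/421) = (198/421)   [reduce mod 421]
198 = 2^1·99; (2/421) = -1 since 421 mod 8 = 5, so (198/421) = (-1)^1·(99/421); sign now +1
reciprocity: (99/421) = +1·(421/99) since 99 mod 4 = 3, 421 mod 4 = 1; sign now +1
(421/99) = (25/99)   [reduce mod 99]
reciprocity: (25/99) = +1·(99/25) since 25 mod 4 = 1, 99 mod 4 = 3; sign now +1
(99/25) = (24/25)   [reduce mod 25]
24 = 2^3·3; (2/25) = +1 since 25 mod 8 = 1, so (24/25) = (+1)^3·(3/25); sign now +1
reciprocity: (3/25) = +1·(25/3) since 3 mod 4 = 3, 25 mod 4 = 1; sign now +1
(25/3) = (1/3)   [reduce mod 3]
(1/3) = 1; final value = sign = +1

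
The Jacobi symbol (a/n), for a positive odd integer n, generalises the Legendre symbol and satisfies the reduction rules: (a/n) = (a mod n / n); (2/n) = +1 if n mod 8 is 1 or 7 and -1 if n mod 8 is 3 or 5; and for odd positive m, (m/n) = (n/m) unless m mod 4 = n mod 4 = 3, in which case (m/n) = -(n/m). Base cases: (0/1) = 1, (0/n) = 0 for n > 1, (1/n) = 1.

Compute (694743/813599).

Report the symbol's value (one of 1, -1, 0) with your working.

reciprocity: (694743/813599) = -1·(813599/694743) since 694743 mod 4 = 3, 813599 mod 4 = 3; sign now -1
(813599/694743) = (118856/694743)   [reduce mod 694743]
118856 = 2^3·14857; (2/694743) = +1 since 694743 mod 8 = 7, so (118856/694743) = (+1)^3·(14857/694743); sign now -1
reciprocity: (14857/694743) = +1·(694743/14857) since 14857 mod 4 = 1, 694743 mod 4 = 3; sign now -1
(694743/14857) = (11321/14857)   [reduce mod 14857]
reciprocity: (11321/14857) = +1·(14857/11321) since 11321 mod 4 = 1, 14857 mod 4 = 1; sign now -1
(14857/11321) = (3536/11321)   [reduce mod 11321]
3536 = 2^4·221; (2/11321) = +1 since 11321 mod 8 = 1, so (3536/11321) = (+1)^4·(221/11321); sign now -1
reciprocity: (221/11321) = +1·(11321/221) since 221 mod 4 = 1, 11321 mod 4 = 1; sign now -1
(11321/221) = (50/221)   [reduce mod 221]
50 = 2^1·25; (2/221) = -1 since 221 mod 8 = 5, so (50/221) = (-1)^1·(25/221); sign now +1
reciprocity: (25/221) = +1·(221/25) since 25 mod 4 = 1, 221 mod 4 = 1; sign now +1
(221/25) = (21/25)   [reduce mod 25]
reciprocity: (21/25) = +1·(25/21) since 21 mod 4 = 1, 25 mod 4 = 1; sign now +1
(25/21) = (4/21)   [reduce mod 21]
4 = 2^2·1; (2/21) = -1 since 21 mod 8 = 5, so (4/21) = (-1)^2·(1/21); sign now +1
(1/21) = 1; final value = sign = +1

1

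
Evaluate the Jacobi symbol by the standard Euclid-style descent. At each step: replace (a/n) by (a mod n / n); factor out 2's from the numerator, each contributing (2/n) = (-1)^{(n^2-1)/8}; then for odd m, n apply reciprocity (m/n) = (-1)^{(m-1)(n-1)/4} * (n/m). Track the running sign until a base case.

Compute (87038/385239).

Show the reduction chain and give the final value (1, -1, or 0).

factor out 2^1: 87038 = 2^1·43519; with 385239 mod 8 = 7, (2/385239) = +1; sign now +1; continue with (43519/385239)
flip (43519/385239) -> (385239/43519): both odd, 43519 mod 4 = 3, 385239 mod 4 = 3, so the flip contributes -1; sign now -1
(385239/43519): 385239 mod 43519 = 37087, so (385239/43519) = (37087/43519)
flip (37087/43519) -> (43519/37087): both odd, 37087 mod 4 = 3, 43519 mod 4 = 3, so the flip contributes -1; sign now +1
(43519/37087): 43519 mod 37087 = 6432, so (43519/37087) = (6432/37087)
factor out 2^5: 6432 = 2^5·201; with 37087 mod 8 = 7, (2/37087) = +1; sign now +1; continue with (201/37087)
flip (201/37087) -> (37087/201): both odd, 201 mod 4 = 1, 37087 mod 4 = 3, so the flip contributes +1; sign now +1
(37087/201): 37087 mod 201 = 103, so (37087/201) = (103/201)
flip (103/201) -> (201/103): both odd, 103 mod 4 = 3, 201 mod 4 = 1, so the flip contributes +1; sign now +1
(201/103): 201 mod 103 = 98, so (201/103) = (98/103)
factor out 2^1: 98 = 2^1·49; with 103 mod 8 = 7, (2/103) = +1; sign now +1; continue with (49/103)
flip (49/103) -> (103/49): both odd, 49 mod 4 = 1, 103 mod 4 = 3, so the flip contributes +1; sign now +1
(103/49): 103 mod 49 = 5, so (103/49) = (5/49)
flip (5/49) -> (49/5): both odd, 5 mod 4 = 1, 49 mod 4 = 1, so the flip contributes +1; sign now +1
(49/5): 49 mod 5 = 4, so (49/5) = (4/5)
factor out 2^2: 4 = 2^2·1; with 5 mod 8 = 5, (2/5) = -1; sign now +1; continue with (1/5)
reached (1/5) = 1, so the symbol is +1

1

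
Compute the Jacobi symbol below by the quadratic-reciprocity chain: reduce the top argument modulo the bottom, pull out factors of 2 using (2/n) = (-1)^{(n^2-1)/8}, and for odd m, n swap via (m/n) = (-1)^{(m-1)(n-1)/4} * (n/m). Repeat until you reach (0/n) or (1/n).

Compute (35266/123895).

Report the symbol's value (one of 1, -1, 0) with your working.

35266 = 2^1·17633; (2/123895) = +1 since 123895 mod 8 = 7, so (35266/123895) = (+1)^1·(17633/123895); sign now +1
reciprocity: (17633/123895) = +1·(123895/17633) since 17633 mod 4 = 1, 123895 mod 4 = 3; sign now +1
(123895/17633) = (464/17633)   [reduce mod 17633]
464 = 2^4·29; (2/17633) = +1 since 17633 mod 8 = 1, so (464/17633) = (+1)^4·(29/17633); sign now +1
reciprocity: (29/17633) = +1·(17633/29) since 29 mod 4 = 1, 17633 mod 4 = 1; sign now +1
(17633/29) = (1/29)   [reduce mod 29]
(1/29) = 1; final value = sign = +1

1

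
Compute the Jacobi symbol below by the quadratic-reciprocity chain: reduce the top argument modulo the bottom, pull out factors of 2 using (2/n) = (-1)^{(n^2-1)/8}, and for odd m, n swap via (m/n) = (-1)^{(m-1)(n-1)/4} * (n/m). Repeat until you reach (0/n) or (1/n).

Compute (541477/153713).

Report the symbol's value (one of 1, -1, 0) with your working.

1

(541477/153713) = (80338/153713)   [reduce mod 153713]
80338 = 2^1·40169; (2/153713) = +1 since 153713 mod 8 = 1, so (80338/153713) = (+1)^1·(40169/153713); sign now +1
reciprocity: (40169/153713) = +1·(153713/40169) since 40169 mod 4 = 1, 153713 mod 4 = 1; sign now +1
(153713/40169) = (33206/40169)   [reduce mod 40169]
33206 = 2^1·16603; (2/40169) = +1 since 40169 mod 8 = 1, so (33206/40169) = (+1)^1·(16603/40169); sign now +1
reciprocity: (16603/40169) = +1·(40169/16603) since 16603 mod 4 = 3, 40169 mod 4 = 1; sign now +1
(40169/16603) = (6963/16603)   [reduce mod 16603]
reciprocity: (6963/16603) = -1·(16603/6963) since 6963 mod 4 = 3, 16603 mod 4 = 3; sign now -1
(16603/6963) = (2677/6963)   [reduce mod 6963]
reciprocity: (2677/6963) = +1·(6963/2677) since 2677 mod 4 = 1, 6963 mod 4 = 3; sign now -1
(6963/2677) = (1609/2677)   [reduce mod 2677]
reciprocity: (1609/2677) = +1·(2677/1609) since 1609 mod 4 = 1, 2677 mod 4 = 1; sign now -1
(2677/1609) = (1068/1609)   [reduce mod 1609]
1068 = 2^2·267; (2/1609) = +1 since 1609 mod 8 = 1, so (1068/1609) = (+1)^2·(267/1609); sign now -1
reciprocity: (267/1609) = +1·(1609/267) since 267 mod 4 = 3, 1609 mod 4 = 1; sign now -1
(1609/267) = (7/267)   [reduce mod 267]
reciprocity: (7/267) = -1·(267/7) since 7 mod 4 = 3, 267 mod 4 = 3; sign now +1
(267/7) = (1/7)   [reduce mod 7]
(1/7) = 1; final value = sign = +1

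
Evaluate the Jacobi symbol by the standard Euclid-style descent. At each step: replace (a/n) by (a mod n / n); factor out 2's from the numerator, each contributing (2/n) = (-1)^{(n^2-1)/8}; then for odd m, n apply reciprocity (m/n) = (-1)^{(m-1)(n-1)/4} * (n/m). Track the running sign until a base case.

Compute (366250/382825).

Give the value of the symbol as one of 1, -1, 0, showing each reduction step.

366250 = 2^1·183125; (2/382825) = +1 since 382825 mod 8 = 1, so (366250/382825) = (+1)^1·(183125/382825); sign now +1
reciprocity: (183125/382825) = +1·(382825/183125) since 183125 mod 4 = 1, 382825 mod 4 = 1; sign now +1
(382825/183125) = (16575/183125)   [reduce mod 183125]
reciprocity: (16575/183125) = +1·(183125/16575) since 16575 mod 4 = 3, 183125 mod 4 = 1; sign now +1
(183125/16575) = (800/16575)   [reduce mod 16575]
800 = 2^5·25; (2/16575) = +1 since 16575 mod 8 = 7, so (800/16575) = (+1)^5·(25/16575); sign now +1
reciprocity: (25/16575) = +1·(16575/25) since 25 mod 4 = 1, 16575 mod 4 = 3; sign now +1
(16575/25) = (0/25)   [reduce mod 25]
(0/25) = 0   [gcd(a, n) > 1]; final value = 0

0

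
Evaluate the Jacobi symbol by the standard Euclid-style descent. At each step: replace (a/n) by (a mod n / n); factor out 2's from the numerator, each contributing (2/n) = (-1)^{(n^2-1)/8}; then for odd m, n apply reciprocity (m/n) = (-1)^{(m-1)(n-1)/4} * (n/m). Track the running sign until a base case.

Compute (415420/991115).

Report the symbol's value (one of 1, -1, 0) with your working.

factor out 2^2: 415420 = 2^2·103855; with 991115 mod 8 = 3, (2/991115) = -1; sign now +1; continue with (103855/991115)
flip (103855/991115) -> (991115/103855): both odd, 103855 mod 4 = 3, 991115 mod 4 = 3, so the flip contributes -1; sign now -1
(991115/103855): 991115 mod 103855 = 56420, so (991115/103855) = (56420/103855)
factor out 2^2: 56420 = 2^2·14105; with 103855 mod 8 = 7, (2/103855) = +1; sign now -1; continue with (14105/103855)
flip (14105/103855) -> (103855/14105): both odd, 14105 mod 4 = 1, 103855 mod 4 = 3, so the flip contributes +1; sign now -1
(103855/14105): 103855 mod 14105 = 5120, so (103855/14105) = (5120/14105)
factor out 2^10: 5120 = 2^10·5; with 14105 mod 8 = 1, (2/14105) = +1; sign now -1; continue with (5/14105)
flip (5/14105) -> (14105/5): both odd, 5 mod 4 = 1, 14105 mod 4 = 1, so the flip contributes +1; sign now -1
(14105/5): 14105 mod 5 = 0, so (14105/5) = (0/5)
reached (0/5); gcd(a, n) > 1, so (0/5) = 0 and the symbol is 0

0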